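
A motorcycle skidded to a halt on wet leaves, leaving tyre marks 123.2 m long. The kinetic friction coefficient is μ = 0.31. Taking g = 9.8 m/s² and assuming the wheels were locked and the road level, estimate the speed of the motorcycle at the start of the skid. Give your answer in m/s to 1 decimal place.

Initial speed ≈ 27.4 m/s

Deceleration a = μg = 0.31 × 9.8 = 3.038 m/s².
v = √(2a·d) = √(2 × 3.038 × 123.2) = √748.563 = 27.3599 m/s.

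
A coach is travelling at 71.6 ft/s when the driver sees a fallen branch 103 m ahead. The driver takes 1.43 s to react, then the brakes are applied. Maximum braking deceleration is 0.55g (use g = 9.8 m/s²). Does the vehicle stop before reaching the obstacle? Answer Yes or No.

71.6 ft/s × 0.3048 = 21.8237 m/s.
a = 0.55 × 9.8 = 5.390 m/s².
Reaction distance = 21.8237 × 1.43 = 31.208 m.
Braking distance = v²/(2a) = 476.274 / 10.780 = 44.181 m.
Total stopping distance = 31.208 + 44.181 = 75.389 m, vs 103 m available — it stops with 103 − 75.389 = 27.611 m to spare.

Yes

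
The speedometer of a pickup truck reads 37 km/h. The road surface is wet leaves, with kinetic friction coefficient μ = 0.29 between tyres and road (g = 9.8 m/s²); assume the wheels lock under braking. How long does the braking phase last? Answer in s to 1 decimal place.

Braking time ≈ 3.6 s

37 km/h ÷ 3.6 = 10.2778 m/s.
a = μg = 0.29 × 9.8 = 2.842 m/s².
Braking time = v/a = 10.2778 / 2.842 = 3.616 s.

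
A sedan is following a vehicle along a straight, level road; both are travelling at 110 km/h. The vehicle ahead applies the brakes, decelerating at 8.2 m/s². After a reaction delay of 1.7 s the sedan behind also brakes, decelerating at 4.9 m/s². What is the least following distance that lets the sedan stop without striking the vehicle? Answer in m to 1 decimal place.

110 km/h ÷ 3.6 = 30.5556 m/s.
Leader travels v²/(2a_L) = 933.645 / 16.400 = 56.930 m before stopping.
Follower covers v·t_r = 30.5556 × 1.7 = 51.945 m while reacting, then v²/(2a_F) = 933.645 / 9.800 = 95.270 m while braking, for a total of 51.945 + 95.270 = 147.215 m.
Since a_F ≤ a_L and the follower starts braking later, the follower is never slower than the leader, so the closest approach is when both have stopped.
Minimum gap = 147.215 − 56.930 = 90.285 m.

Minimum gap ≈ 90.3 m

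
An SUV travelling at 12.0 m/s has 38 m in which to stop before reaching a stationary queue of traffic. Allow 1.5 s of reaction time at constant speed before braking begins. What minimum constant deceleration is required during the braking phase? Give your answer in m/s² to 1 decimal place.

Distance covered during reaction = 12.0000 × 1.5 = 18.000 m.
Distance available for braking: 38 − 18.000 = 20.000 m.
v² = 2a·d ⇒ a = v²/(2d) = 12.0000² / (2 × 20.000) = 144.000 / 40.000 = 3.6000 m/s².

Required deceleration ≈ 3.6 m/s²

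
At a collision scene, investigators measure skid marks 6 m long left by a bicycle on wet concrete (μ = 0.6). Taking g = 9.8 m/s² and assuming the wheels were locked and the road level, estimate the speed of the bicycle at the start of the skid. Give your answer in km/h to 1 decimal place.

Initial speed ≈ 30.2 km/h

Deceleration a = μg = 0.6 × 9.8 = 5.880 m/s².
v = √(2a·d) = √(2 × 5.880 × 6) = √70.560 = 8.4000 m/s.
= 8.4000 × 3.6 = 30.240 km/h.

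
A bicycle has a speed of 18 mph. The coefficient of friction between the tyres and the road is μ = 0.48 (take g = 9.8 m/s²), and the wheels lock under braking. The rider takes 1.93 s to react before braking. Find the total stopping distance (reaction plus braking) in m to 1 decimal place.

Total stopping distance ≈ 22.4 m

18 mph × 0.44704 = 8.0467 m/s.
a = μg = 0.48 × 9.8 = 4.704 m/s².
Reaction distance = v·t_r = 8.0467 × 1.93 = 15.530 m.
Braking distance = v²/(2a) = 8.0467² / (2 × 4.704) = 64.749 / 9.408 = 6.882 m.
Total = 15.530 + 6.882 = 22.412 m.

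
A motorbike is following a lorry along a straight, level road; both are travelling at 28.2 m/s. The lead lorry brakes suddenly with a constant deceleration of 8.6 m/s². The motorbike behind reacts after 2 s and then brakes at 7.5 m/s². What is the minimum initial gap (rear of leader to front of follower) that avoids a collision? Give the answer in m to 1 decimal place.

Leader travels v²/(2a_L) = 795.240 / 17.200 = 46.235 m before stopping.
Follower covers v·t_r = 28.2000 × 2 = 56.400 m while reacting, then v²/(2a_F) = 795.240 / 15.000 = 53.016 m while braking, for a total of 56.400 + 53.016 = 109.416 m.
Since a_F ≤ a_L and the follower starts braking later, the follower is never slower than the leader, so the closest approach is when both have stopped.
Minimum gap = 109.416 − 46.235 = 63.181 m.

Minimum gap ≈ 63.2 m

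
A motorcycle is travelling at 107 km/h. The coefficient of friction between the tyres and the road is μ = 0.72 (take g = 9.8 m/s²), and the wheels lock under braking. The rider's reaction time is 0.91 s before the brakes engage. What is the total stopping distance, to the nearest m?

Total stopping distance ≈ 90 m

107 km/h ÷ 3.6 = 29.7222 m/s.
a = μg = 0.72 × 9.8 = 7.056 m/s².
Reaction distance = v·t_r = 29.7222 × 0.91 = 27.047 m.
Braking distance = v²/(2a) = 29.7222² / (2 × 7.056) = 883.409 / 14.112 = 62.600 m.
Total = 27.047 + 62.600 = 89.647 m.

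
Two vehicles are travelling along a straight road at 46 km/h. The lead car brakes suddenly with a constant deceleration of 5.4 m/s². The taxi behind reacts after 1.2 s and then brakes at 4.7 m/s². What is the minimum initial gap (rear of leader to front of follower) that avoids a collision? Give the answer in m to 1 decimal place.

46 km/h ÷ 3.6 = 12.7778 m/s.
Leader travels v²/(2a_L) = 163.272 / 10.800 = 15.118 m before stopping.
Follower covers v·t_r = 12.7778 × 1.2 = 15.333 m while reacting, then v²/(2a_F) = 163.272 / 9.400 = 17.369 m while braking, for a total of 15.333 + 17.369 = 32.702 m.
Since a_F ≤ a_L and the follower starts braking later, the follower is never slower than the leader, so the closest approach is when both have stopped.
Minimum gap = 32.702 − 15.118 = 17.584 m.

Minimum gap ≈ 17.6 m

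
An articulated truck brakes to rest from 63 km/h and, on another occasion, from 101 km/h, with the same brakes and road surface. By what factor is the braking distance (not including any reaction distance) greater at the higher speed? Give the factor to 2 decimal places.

Factor ≈ 2.57

Braking distance d = v²/(2a), so with a fixed, d ∝ v².
Factor = (101/63)² = 1.6032² = 2.5703.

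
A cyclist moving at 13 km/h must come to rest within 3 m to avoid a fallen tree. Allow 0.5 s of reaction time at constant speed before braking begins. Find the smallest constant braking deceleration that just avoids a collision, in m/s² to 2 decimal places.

Required deceleration ≈ 5.46 m/s²

13 km/h ÷ 3.6 = 3.6111 m/s.
Distance covered during reaction = 3.6111 × 0.5 = 1.806 m.
Distance available for braking: 3 − 1.806 = 1.194 m.
v² = 2a·d ⇒ a = v²/(2d) = 3.6111² / (2 × 1.194) = 13.040 / 2.388 = 5.4606 m/s².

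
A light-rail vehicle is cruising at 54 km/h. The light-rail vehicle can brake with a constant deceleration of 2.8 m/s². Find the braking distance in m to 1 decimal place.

54 km/h ÷ 3.6 = 15.0000 m/s.
Braking distance = v²/(2a) = 15.0000² / (2 × 2.800) = 225.000 / 5.600 = 40.179 m.

Braking distance ≈ 40.2 m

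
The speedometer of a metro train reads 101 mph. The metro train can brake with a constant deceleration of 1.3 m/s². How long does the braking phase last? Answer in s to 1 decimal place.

Braking time ≈ 34.7 s

101 mph × 0.44704 = 45.1510 m/s.
Braking time = v/a = 45.1510 / 1.300 = 34.732 s.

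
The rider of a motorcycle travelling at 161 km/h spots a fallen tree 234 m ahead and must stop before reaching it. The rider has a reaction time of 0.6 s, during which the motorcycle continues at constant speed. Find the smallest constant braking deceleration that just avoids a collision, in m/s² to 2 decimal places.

Required deceleration ≈ 4.83 m/s²

161 km/h ÷ 3.6 = 44.7222 m/s.
Distance covered during reaction = 44.7222 × 0.6 = 26.833 m.
Distance available for braking: 234 − 26.833 = 207.167 m.
v² = 2a·d ⇒ a = v²/(2d) = 44.7222² / (2 × 207.167) = 2000.075 / 414.334 = 4.8272 m/s².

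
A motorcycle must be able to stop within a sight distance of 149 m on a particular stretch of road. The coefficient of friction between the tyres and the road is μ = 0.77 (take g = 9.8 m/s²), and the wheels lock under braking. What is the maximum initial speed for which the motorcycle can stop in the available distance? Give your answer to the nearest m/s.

a = μg = 0.77 × 9.8 = 7.546 m/s².
v²/(2a) = d ⇒ v = √(2 × 7.546 × 149) = √2248.71 = 47.4206 m/s.

Maximum speed ≈ 47 m/s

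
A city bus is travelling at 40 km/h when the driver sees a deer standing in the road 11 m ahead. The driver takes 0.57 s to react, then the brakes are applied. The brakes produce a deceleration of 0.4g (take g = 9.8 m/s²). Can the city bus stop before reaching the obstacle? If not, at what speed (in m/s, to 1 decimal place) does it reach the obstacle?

40 km/h ÷ 3.6 = 11.1111 m/s.
a = 0.4 × 9.8 = 3.920 m/s².
Reaction distance = 11.1111 × 0.57 = 6.333 m.
Braking distance needed to stop: v²/(2a) = 123.457 / 7.840 = 15.747 m, so total needed = 6.333 + 15.747 = 22.080 m > 11 m — it cannot stop.
Distance remaining when braking begins: 11 − 6.333 = 4.667 m.
v² = v₀² − 2a·d = 123.457 − 2 × 3.920 × 4.667 = 86.868 m²/s².
v = √86.868 = 9.320 m/s.

No — it strikes the obstacle at 9.3 m/s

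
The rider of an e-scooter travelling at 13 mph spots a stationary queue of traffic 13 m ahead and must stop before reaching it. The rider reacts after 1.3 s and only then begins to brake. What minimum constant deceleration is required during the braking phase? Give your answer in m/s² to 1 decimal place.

Required deceleration ≈ 3.1 m/s²

13 mph × 0.44704 = 5.8115 m/s.
Distance covered during reaction = 5.8115 × 1.3 = 7.555 m.
Distance available for braking: 13 − 7.555 = 5.445 m.
v² = 2a·d ⇒ a = v²/(2d) = 5.8115² / (2 × 5.445) = 33.774 / 10.890 = 3.1014 m/s².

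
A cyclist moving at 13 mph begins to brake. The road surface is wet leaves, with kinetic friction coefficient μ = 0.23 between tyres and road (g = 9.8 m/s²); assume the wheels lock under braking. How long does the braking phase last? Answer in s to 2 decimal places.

13 mph × 0.44704 = 5.8115 m/s.
a = μg = 0.23 × 9.8 = 2.254 m/s².
Braking time = v/a = 5.8115 / 2.254 = 2.578 s.

Braking time ≈ 2.58 s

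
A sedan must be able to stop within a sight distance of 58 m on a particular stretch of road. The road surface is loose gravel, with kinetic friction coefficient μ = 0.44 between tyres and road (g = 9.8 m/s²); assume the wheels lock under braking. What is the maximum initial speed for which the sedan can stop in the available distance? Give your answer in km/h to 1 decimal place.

a = μg = 0.44 × 9.8 = 4.312 m/s².
v²/(2a) = d ⇒ v = √(2 × 4.312 × 58) = √500.19 = 22.3649 m/s.
22.3649 m/s × 3.6 = 80.514 km/h.

Maximum speed ≈ 80.5 km/h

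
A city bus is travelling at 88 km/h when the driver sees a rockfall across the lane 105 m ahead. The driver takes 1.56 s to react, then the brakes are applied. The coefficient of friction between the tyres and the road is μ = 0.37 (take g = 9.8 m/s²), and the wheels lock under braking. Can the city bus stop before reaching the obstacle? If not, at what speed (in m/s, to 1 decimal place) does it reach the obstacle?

88 km/h ÷ 3.6 = 24.4444 m/s.
a = μg = 0.37 × 9.8 = 3.626 m/s².
Reaction distance = 24.4444 × 1.56 = 38.133 m.
Braking distance needed to stop: v²/(2a) = 597.529 / 7.252 = 82.395 m, so total needed = 38.133 + 82.395 = 120.528 m > 105 m — it cannot stop.
Distance remaining when braking begins: 105 − 38.133 = 66.867 m.
v² = v₀² − 2a·d = 597.529 − 2 × 3.626 × 66.867 = 112.610 m²/s².
v = √112.610 = 10.612 m/s.

No — it strikes the obstacle at 10.6 m/s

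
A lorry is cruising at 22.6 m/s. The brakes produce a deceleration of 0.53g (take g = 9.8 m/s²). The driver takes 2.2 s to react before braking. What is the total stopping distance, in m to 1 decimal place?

a = 0.53 × 9.8 = 5.194 m/s².
Reaction distance = v·t_r = 22.6000 × 2.2 = 49.720 m.
Braking distance = v²/(2a) = 22.6000² / (2 × 5.194) = 510.760 / 10.388 = 49.168 m.
Total = 49.720 + 49.168 = 98.888 m.

Total stopping distance ≈ 98.9 m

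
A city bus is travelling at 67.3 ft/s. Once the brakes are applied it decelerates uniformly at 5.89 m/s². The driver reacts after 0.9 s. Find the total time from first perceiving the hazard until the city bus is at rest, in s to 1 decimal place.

67.3 ft/s × 0.3048 = 20.5130 m/s.
Braking time = v/a = 20.5130 / 5.890 = 3.483 s.
Total = 0.9 + 3.483 = 4.383 s.

Total time ≈ 4.4 s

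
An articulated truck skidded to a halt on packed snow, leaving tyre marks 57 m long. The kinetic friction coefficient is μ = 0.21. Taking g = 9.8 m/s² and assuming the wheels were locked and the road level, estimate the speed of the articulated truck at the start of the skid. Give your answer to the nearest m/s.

Initial speed ≈ 15 m/s

Deceleration a = μg = 0.21 × 9.8 = 2.058 m/s².
v = √(2a·d) = √(2 × 2.058 × 57) = √234.612 = 15.3170 m/s.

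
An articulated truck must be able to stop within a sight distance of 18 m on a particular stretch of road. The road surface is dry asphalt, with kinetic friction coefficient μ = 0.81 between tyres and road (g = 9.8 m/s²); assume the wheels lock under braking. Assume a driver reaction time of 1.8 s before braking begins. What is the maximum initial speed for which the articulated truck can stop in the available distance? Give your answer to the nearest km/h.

Maximum speed ≈ 28 km/h

a = μg = 0.81 × 9.8 = 7.938 m/s².
Stopping distance: v·t_r + v²/(2a) = 18 with t_r = 1.8 s and a = 7.938 m/s².
So v² + 28.577 v − 285.77 = 0.
Positive root: v = −a·t_r + √((a·t_r)² + 2a·d) = −14.288 + √(204.147 + 285.77) = 7.8461 m/s.
7.8461 m/s × 3.6 = 28.246 km/h.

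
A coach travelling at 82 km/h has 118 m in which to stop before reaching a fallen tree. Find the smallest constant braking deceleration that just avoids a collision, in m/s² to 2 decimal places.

Required deceleration ≈ 2.20 m/s²

82 km/h ÷ 3.6 = 22.7778 m/s.
v² = 2a·d ⇒ a = v²/(2d) = 22.7778² / (2 × 118.000) = 518.828 / 236.000 = 2.1984 m/s².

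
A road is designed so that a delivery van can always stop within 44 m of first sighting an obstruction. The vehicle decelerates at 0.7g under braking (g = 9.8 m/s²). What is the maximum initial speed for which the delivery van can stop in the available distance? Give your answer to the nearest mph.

Maximum speed ≈ 55 mph

a = 0.7 × 9.8 = 6.860 m/s².
v²/(2a) = d ⇒ v = √(2 × 6.860 × 44) = √603.68 = 24.5699 m/s.
24.5699 m/s ÷ 0.44704 = 54.961 mph.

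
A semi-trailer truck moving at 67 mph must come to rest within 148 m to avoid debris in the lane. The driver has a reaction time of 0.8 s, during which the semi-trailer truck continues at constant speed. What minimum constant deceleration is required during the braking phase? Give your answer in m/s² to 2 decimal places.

67 mph × 0.44704 = 29.9517 m/s.
Distance covered during reaction = 29.9517 × 0.8 = 23.961 m.
Distance available for braking: 148 − 23.961 = 124.039 m.
v² = 2a·d ⇒ a = v²/(2d) = 29.9517² / (2 × 124.039) = 897.104 / 248.078 = 3.6162 m/s².

Required deceleration ≈ 3.62 m/s²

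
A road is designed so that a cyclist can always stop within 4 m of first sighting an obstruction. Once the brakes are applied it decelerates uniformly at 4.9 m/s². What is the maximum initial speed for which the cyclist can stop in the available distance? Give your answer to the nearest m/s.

Maximum speed ≈ 6 m/s

v²/(2a) = d ⇒ v = √(2 × 4.900 × 4) = √39.20 = 6.2610 m/s.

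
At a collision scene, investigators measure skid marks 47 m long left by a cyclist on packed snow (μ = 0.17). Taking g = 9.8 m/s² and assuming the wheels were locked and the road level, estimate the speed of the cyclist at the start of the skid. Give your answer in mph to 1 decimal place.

Initial speed ≈ 28.0 mph

Deceleration a = μg = 0.17 × 9.8 = 1.666 m/s².
v = √(2a·d) = √(2 × 1.666 × 47) = √156.604 = 12.5142 m/s.
= 12.5142 ÷ 0.44704 = 27.993 mph.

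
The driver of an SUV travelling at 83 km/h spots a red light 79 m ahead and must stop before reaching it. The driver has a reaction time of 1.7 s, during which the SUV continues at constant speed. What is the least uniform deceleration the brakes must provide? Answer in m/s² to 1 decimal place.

Required deceleration ≈ 6.7 m/s²

83 km/h ÷ 3.6 = 23.0556 m/s.
Distance covered during reaction = 23.0556 × 1.7 = 39.195 m.
Distance available for braking: 79 − 39.195 = 39.805 m.
v² = 2a·d ⇒ a = v²/(2d) = 23.0556² / (2 × 39.805) = 531.561 / 79.610 = 6.6771 m/s².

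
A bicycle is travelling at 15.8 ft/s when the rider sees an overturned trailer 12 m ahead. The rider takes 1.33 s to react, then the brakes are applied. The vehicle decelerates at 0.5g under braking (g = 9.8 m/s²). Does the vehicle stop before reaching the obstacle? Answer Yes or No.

15.8 ft/s × 0.3048 = 4.8158 m/s.
a = 0.5 × 9.8 = 4.900 m/s².
Reaction distance = 4.8158 × 1.33 = 6.405 m.
Braking distance = v²/(2a) = 23.192 / 9.800 = 2.367 m.
Total stopping distance = 6.405 + 2.367 = 8.772 m, vs 12 m available — it stops with 12 − 8.772 = 3.228 m to spare.

Yes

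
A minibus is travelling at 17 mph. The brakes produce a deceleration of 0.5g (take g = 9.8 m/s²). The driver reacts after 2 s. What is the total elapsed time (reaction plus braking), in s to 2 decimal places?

Total time ≈ 3.55 s

17 mph × 0.44704 = 7.5997 m/s.
a = 0.5 × 9.8 = 4.900 m/s².
Braking time = v/a = 7.5997 / 4.900 = 1.551 s.
Total = 2 + 1.551 = 3.551 s.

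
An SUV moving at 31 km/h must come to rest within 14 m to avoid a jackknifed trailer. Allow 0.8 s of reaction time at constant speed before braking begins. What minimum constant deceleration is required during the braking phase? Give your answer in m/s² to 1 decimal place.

31 km/h ÷ 3.6 = 8.6111 m/s.
Distance covered during reaction = 8.6111 × 0.8 = 6.889 m.
Distance available for braking: 14 − 6.889 = 7.111 m.
v² = 2a·d ⇒ a = v²/(2d) = 8.6111² / (2 × 7.111) = 74.151 / 14.222 = 5.2138 m/s².

Required deceleration ≈ 5.2 m/s²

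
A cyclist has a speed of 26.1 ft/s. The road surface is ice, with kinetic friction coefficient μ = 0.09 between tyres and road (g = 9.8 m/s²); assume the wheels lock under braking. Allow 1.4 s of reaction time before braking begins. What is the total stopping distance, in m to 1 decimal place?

Total stopping distance ≈ 47.0 m

26.1 ft/s × 0.3048 = 7.9553 m/s.
a = μg = 0.09 × 9.8 = 0.882 m/s².
Reaction distance = v·t_r = 7.9553 × 1.4 = 11.137 m.
Braking distance = v²/(2a) = 7.9553² / (2 × 0.882) = 63.287 / 1.764 = 35.877 m.
Total = 11.137 + 35.877 = 47.014 m.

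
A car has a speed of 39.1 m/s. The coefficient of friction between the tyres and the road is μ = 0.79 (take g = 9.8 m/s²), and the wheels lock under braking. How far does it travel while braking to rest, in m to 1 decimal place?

Braking distance ≈ 98.7 m

a = μg = 0.79 × 9.8 = 7.742 m/s².
Braking distance = v²/(2a) = 39.1000² / (2 × 7.742) = 1528.810 / 15.484 = 98.735 m.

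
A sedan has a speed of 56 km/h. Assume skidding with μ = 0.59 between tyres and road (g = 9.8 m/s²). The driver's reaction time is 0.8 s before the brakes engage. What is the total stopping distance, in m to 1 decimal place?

56 km/h ÷ 3.6 = 15.5556 m/s.
a = μg = 0.59 × 9.8 = 5.782 m/s².
Reaction distance = v·t_r = 15.5556 × 0.8 = 12.444 m.
Braking distance = v²/(2a) = 15.5556² / (2 × 5.782) = 241.977 / 11.564 = 20.925 m.
Total = 12.444 + 20.925 = 33.369 m.

Total stopping distance ≈ 33.4 m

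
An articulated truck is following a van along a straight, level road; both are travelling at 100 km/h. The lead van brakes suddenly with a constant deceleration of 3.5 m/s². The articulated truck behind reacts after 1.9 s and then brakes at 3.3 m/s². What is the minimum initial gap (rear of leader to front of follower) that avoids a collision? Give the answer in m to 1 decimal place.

100 km/h ÷ 3.6 = 27.7778 m/s.
Leader travels v²/(2a_L) = 771.606 / 7.000 = 110.229 m before stopping.
Follower covers v·t_r = 27.7778 × 1.9 = 52.778 m while reacting, then v²/(2a_F) = 771.606 / 6.600 = 116.910 m while braking, for a total of 52.778 + 116.910 = 169.688 m.
Since a_F ≤ a_L and the follower starts braking later, the follower is never slower than the leader, so the closest approach is when both have stopped.
Minimum gap = 169.688 − 110.229 = 59.459 m.

Minimum gap ≈ 59.5 m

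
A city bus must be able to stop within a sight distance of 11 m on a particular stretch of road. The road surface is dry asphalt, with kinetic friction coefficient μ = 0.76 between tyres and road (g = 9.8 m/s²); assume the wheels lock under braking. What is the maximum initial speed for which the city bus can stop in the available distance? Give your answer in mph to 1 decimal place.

a = μg = 0.76 × 9.8 = 7.448 m/s².
v²/(2a) = d ⇒ v = √(2 × 7.448 × 11) = √163.86 = 12.8008 m/s.
12.8008 m/s ÷ 0.44704 = 28.635 mph.

Maximum speed ≈ 28.6 mph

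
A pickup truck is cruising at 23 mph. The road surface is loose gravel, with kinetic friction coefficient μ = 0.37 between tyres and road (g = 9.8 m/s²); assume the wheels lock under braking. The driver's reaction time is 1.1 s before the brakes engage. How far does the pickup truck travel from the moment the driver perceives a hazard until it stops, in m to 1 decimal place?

Total stopping distance ≈ 25.9 m

23 mph × 0.44704 = 10.2819 m/s.
a = μg = 0.37 × 9.8 = 3.626 m/s².
Reaction distance = v·t_r = 10.2819 × 1.1 = 11.310 m.
Braking distance = v²/(2a) = 10.2819² / (2 × 3.626) = 105.717 / 7.252 = 14.578 m.
Total = 11.310 + 14.578 = 25.888 m.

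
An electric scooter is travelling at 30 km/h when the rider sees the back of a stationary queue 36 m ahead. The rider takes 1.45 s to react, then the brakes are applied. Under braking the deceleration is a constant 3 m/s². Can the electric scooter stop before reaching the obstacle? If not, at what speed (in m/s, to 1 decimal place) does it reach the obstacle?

Yes — it stops about 12.3 m short of the obstacle, so it never reaches it

30 km/h ÷ 3.6 = 8.3333 m/s.
Reaction distance = 8.3333 × 1.45 = 12.083 m.
Braking distance = v²/(2a) = 69.444 / 6.000 = 11.574 m.
Total stopping distance = 12.083 + 11.574 = 23.657 m, vs 36 m available — it stops with 36 − 23.657 = 12.343 m to spare.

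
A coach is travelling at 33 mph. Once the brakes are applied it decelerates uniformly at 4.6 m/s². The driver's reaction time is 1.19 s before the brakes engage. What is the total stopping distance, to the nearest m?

33 mph × 0.44704 = 14.7523 m/s.
Reaction distance = v·t_r = 14.7523 × 1.19 = 17.555 m.
Braking distance = v²/(2a) = 14.7523² / (2 × 4.600) = 217.630 / 9.200 = 23.655 m.
Total = 17.555 + 23.655 = 41.210 m.

Total stopping distance ≈ 41 m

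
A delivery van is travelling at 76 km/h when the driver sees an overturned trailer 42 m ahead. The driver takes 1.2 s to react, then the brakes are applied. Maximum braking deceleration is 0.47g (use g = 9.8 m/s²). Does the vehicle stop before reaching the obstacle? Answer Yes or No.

76 km/h ÷ 3.6 = 21.1111 m/s.
a = 0.47 × 9.8 = 4.606 m/s².
Reaction distance = 21.1111 × 1.2 = 25.333 m.
Braking distance = v²/(2a) = 445.679 / 9.212 = 48.380 m.
Total stopping distance = 25.333 + 48.380 = 73.713 m, vs 42 m available — it cannot stop in time and overshoots by 73.713 − 42 = 31.713 m.

No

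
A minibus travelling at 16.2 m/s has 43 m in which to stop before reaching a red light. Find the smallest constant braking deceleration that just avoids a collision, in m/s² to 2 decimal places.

v² = 2a·d ⇒ a = v²/(2d) = 16.2000² / (2 × 43.000) = 262.440 / 86.000 = 3.0516 m/s².

Required deceleration ≈ 3.05 m/s²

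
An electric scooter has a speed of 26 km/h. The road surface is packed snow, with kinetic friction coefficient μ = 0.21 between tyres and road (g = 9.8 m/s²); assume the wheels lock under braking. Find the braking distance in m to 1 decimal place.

26 km/h ÷ 3.6 = 7.2222 m/s.
a = μg = 0.21 × 9.8 = 2.058 m/s².
Braking distance = v²/(2a) = 7.2222² / (2 × 2.058) = 52.160 / 4.116 = 12.672 m.

Braking distance ≈ 12.7 m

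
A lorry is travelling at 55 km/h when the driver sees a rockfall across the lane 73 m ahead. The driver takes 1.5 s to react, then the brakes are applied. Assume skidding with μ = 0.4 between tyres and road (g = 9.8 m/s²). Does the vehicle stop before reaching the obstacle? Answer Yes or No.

55 km/h ÷ 3.6 = 15.2778 m/s.
a = μg = 0.4 × 9.8 = 3.920 m/s².
Reaction distance = 15.2778 × 1.5 = 22.917 m.
Braking distance = v²/(2a) = 233.411 / 7.840 = 29.772 m.
Total stopping distance = 22.917 + 29.772 = 52.689 m, vs 73 m available — it stops with 73 − 52.689 = 20.311 m to spare.

Yes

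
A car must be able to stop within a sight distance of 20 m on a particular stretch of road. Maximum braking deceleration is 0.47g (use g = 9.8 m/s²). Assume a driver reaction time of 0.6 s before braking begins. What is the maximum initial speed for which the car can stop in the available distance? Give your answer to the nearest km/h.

Maximum speed ≈ 40 km/h

a = 0.47 × 9.8 = 4.606 m/s².
Stopping distance: v·t_r + v²/(2a) = 20 with t_r = 0.6 s and a = 4.606 m/s².
So v² + 5.527 v − 184.24 = 0.
Positive root: v = −a·t_r + √((a·t_r)² + 2a·d) = −2.764 + √(7.640 + 184.24) = 11.0881 m/s.
11.0881 m/s × 3.6 = 39.917 km/h.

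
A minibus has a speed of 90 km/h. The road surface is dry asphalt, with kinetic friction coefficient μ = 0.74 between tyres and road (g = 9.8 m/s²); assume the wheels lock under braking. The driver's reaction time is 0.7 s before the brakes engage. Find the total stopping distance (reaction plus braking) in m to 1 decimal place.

90 km/h ÷ 3.6 = 25.0000 m/s.
a = μg = 0.74 × 9.8 = 7.252 m/s².
Reaction distance = v·t_r = 25.0000 × 0.7 = 17.500 m.
Braking distance = v²/(2a) = 25.0000² / (2 × 7.252) = 625.000 / 14.504 = 43.092 m.
Total = 17.500 + 43.092 = 60.592 m.

Total stopping distance ≈ 60.6 m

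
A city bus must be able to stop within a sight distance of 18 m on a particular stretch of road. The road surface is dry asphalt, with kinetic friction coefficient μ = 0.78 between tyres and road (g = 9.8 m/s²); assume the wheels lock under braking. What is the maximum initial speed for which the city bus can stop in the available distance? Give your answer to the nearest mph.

a = μg = 0.78 × 9.8 = 7.644 m/s².
v²/(2a) = d ⇒ v = √(2 × 7.644 × 18) = √275.18 = 16.5886 m/s.
16.5886 m/s ÷ 0.44704 = 37.108 mph.

Maximum speed ≈ 37 mph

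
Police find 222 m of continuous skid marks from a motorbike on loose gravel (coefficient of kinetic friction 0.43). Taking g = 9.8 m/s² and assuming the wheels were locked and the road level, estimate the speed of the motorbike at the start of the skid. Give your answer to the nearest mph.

Initial speed ≈ 97 mph

Deceleration a = μg = 0.43 × 9.8 = 4.214 m/s².
v = √(2a·d) = √(2 × 4.214 × 222) = √1871.016 = 43.2552 m/s.
= 43.2552 ÷ 0.44704 = 96.759 mph.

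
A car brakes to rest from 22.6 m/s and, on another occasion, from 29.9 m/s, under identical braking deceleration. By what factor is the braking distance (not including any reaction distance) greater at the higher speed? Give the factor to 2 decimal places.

Braking distance d = v²/(2a), so with a fixed, d ∝ v².
Factor = (29.9/22.6)² = 1.3230² = 1.7503.

Factor ≈ 1.75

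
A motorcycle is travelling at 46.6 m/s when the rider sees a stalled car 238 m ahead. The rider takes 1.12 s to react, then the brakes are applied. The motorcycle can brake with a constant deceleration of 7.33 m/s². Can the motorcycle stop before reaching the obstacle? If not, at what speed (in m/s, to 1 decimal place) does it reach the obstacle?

Yes — it stops about 37.7 m short of the obstacle, so it never reaches it

Reaction distance = 46.6000 × 1.12 = 52.192 m.
Braking distance = v²/(2a) = 2171.560 / 14.660 = 148.128 m.
Total stopping distance = 52.192 + 148.128 = 200.320 m, vs 238 m available — it stops with 238 − 200.320 = 37.680 m to spare.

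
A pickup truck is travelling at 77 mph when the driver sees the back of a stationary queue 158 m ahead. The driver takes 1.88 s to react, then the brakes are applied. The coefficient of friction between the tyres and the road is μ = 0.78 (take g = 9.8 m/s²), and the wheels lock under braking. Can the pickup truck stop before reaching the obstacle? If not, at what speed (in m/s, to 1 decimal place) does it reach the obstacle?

77 mph × 0.44704 = 34.4221 m/s.
a = μg = 0.78 × 9.8 = 7.644 m/s².
Reaction distance = 34.4221 × 1.88 = 64.714 m.
Braking distance = v²/(2a) = 1184.881 / 15.288 = 77.504 m.
Total stopping distance = 64.714 + 77.504 = 142.218 m, vs 158 m available — it stops with 158 − 142.218 = 15.782 m to spare.

Yes — it stops about 15.8 m short of the obstacle, so it never reaches it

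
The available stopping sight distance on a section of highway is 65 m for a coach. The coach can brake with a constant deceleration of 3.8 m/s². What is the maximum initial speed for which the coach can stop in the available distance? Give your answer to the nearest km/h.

v²/(2a) = d ⇒ v = √(2 × 3.800 × 65) = √494.00 = 22.2261 m/s.
22.2261 m/s × 3.6 = 80.014 km/h.

Maximum speed ≈ 80 km/h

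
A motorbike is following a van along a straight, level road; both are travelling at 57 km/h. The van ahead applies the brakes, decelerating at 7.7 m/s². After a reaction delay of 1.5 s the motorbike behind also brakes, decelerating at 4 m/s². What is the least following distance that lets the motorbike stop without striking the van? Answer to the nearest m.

Minimum gap ≈ 39 m

57 km/h ÷ 3.6 = 15.8333 m/s.
Leader travels v²/(2a_L) = 250.693 / 15.400 = 16.279 m before stopping.
Follower covers v·t_r = 15.8333 × 1.5 = 23.750 m while reacting, then v²/(2a_F) = 250.693 / 8.000 = 31.337 m while braking, for a total of 23.750 + 31.337 = 55.087 m.
Since a_F ≤ a_L and the follower starts braking later, the follower is never slower than the leader, so the closest approach is when both have stopped.
Minimum gap = 55.087 − 16.279 = 38.808 m.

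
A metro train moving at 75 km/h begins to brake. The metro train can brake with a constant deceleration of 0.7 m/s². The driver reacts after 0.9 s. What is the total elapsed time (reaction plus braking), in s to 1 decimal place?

75 km/h ÷ 3.6 = 20.8333 m/s.
Braking time = v/a = 20.8333 / 0.700 = 29.762 s.
Total = 0.9 + 29.762 = 30.662 s.

Total time ≈ 30.7 s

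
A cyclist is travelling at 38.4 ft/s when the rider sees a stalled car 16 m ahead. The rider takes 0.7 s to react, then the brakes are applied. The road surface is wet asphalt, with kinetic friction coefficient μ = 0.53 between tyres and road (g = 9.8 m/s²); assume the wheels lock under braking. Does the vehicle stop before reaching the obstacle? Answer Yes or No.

38.4 ft/s × 0.3048 = 11.7043 m/s.
a = μg = 0.53 × 9.8 = 5.194 m/s².
Reaction distance = 11.7043 × 0.7 = 8.193 m.
Braking distance = v²/(2a) = 136.991 / 10.388 = 13.187 m.
Total stopping distance = 8.193 + 13.187 = 21.380 m, vs 16 m available — it cannot stop in time and overshoots by 21.380 − 16 = 5.380 m.

No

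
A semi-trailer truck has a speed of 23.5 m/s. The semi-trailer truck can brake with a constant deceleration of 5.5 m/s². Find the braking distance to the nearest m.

Braking distance ≈ 50 m

Braking distance = v²/(2a) = 23.5000² / (2 × 5.500) = 552.250 / 11.000 = 50.205 m.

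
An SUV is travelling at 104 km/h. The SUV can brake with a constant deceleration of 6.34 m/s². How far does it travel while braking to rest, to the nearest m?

Braking distance ≈ 66 m

104 km/h ÷ 3.6 = 28.8889 m/s.
Braking distance = v²/(2a) = 28.8889² / (2 × 6.340) = 834.569 / 12.680 = 65.818 m.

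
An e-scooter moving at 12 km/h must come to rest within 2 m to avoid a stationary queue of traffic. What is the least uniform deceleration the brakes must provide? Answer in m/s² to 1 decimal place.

Required deceleration ≈ 2.8 m/s²

12 km/h ÷ 3.6 = 3.3333 m/s.
v² = 2a·d ⇒ a = v²/(2d) = 3.3333² / (2 × 2.000) = 11.111 / 4.000 = 2.7778 m/s².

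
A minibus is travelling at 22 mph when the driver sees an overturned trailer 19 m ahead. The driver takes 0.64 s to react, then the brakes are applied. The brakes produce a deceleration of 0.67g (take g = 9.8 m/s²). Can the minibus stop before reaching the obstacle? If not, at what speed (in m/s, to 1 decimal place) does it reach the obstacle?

22 mph × 0.44704 = 9.8349 m/s.
a = 0.67 × 9.8 = 6.566 m/s².
Reaction distance = 9.8349 × 0.64 = 6.294 m.
Braking distance = v²/(2a) = 96.725 / 13.132 = 7.366 m.
Total stopping distance = 6.294 + 7.366 = 13.660 m, vs 19 m available — it stops with 19 − 13.660 = 5.340 m to spare.

Yes — it stops about 5.3 m short of the obstacle, so it never reaches it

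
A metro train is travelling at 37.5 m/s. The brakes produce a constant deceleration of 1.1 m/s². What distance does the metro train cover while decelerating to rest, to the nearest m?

Braking distance = v²/(2a) = 37.5000² / (2 × 1.100) = 1406.250 / 2.200 = 639.205 m.

Braking distance ≈ 639 m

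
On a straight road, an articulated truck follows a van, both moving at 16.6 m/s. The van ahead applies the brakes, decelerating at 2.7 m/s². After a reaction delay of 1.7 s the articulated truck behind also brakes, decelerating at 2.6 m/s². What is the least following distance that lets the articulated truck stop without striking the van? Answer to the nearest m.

Minimum gap ≈ 30 m

Leader travels v²/(2a_L) = 275.560 / 5.400 = 51.030 m before stopping.
Follower covers v·t_r = 16.6000 × 1.7 = 28.220 m while reacting, then v²/(2a_F) = 275.560 / 5.200 = 52.992 m while braking, for a total of 28.220 + 52.992 = 81.212 m.
Since a_F ≤ a_L and the follower starts braking later, the follower is never slower than the leader, so the closest approach is when both have stopped.
Minimum gap = 81.212 − 51.030 = 30.182 m.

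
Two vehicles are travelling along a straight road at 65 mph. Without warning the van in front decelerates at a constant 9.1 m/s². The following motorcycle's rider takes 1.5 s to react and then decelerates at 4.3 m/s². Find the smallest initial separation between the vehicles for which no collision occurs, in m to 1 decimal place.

65 mph × 0.44704 = 29.0576 m/s.
Leader travels v²/(2a_L) = 844.344 / 18.200 = 46.393 m before stopping.
Follower covers v·t_r = 29.0576 × 1.5 = 43.586 m while reacting, then v²/(2a_F) = 844.344 / 8.600 = 98.180 m while braking, for a total of 43.586 + 98.180 = 141.766 m.
Since a_F ≤ a_L and the follower starts braking later, the follower is never slower than the leader, so the closest approach is when both have stopped.
Minimum gap = 141.766 − 46.393 = 95.373 m.

Minimum gap ≈ 95.4 m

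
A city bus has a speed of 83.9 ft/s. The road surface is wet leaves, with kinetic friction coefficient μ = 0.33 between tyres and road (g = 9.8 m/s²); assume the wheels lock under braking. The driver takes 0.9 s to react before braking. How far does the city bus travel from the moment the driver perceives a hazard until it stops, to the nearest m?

Total stopping distance ≈ 124 m

83.9 ft/s × 0.3048 = 25.5727 m/s.
a = μg = 0.33 × 9.8 = 3.234 m/s².
Reaction distance = v·t_r = 25.5727 × 0.9 = 23.015 m.
Braking distance = v²/(2a) = 25.5727² / (2 × 3.234) = 653.963 / 6.468 = 101.107 m.
Total = 23.015 + 101.107 = 124.122 m.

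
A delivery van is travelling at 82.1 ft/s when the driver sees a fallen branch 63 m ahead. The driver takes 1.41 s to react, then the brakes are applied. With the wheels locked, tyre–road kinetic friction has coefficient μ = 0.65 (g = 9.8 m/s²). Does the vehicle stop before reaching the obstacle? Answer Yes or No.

82.1 ft/s × 0.3048 = 25.0241 m/s.
a = μg = 0.65 × 9.8 = 6.370 m/s².
Reaction distance = 25.0241 × 1.41 = 35.284 m.
Braking distance = v²/(2a) = 626.206 / 12.740 = 49.153 m.
Total stopping distance = 35.284 + 49.153 = 84.437 m, vs 63 m available — it cannot stop in time and overshoots by 84.437 − 63 = 21.437 m.

No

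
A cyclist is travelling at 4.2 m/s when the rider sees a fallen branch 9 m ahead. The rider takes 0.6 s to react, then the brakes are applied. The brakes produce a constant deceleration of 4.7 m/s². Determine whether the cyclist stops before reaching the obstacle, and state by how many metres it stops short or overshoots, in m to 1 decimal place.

Yes — it stops 4.6 m short of the obstacle

Reaction distance = 4.2000 × 0.6 = 2.520 m.
Braking distance = v²/(2a) = 17.640 / 9.400 = 1.877 m.
Total stopping distance = 2.520 + 1.877 = 4.397 m, vs 9 m available — it stops with 9 − 4.397 = 4.603 m to spare.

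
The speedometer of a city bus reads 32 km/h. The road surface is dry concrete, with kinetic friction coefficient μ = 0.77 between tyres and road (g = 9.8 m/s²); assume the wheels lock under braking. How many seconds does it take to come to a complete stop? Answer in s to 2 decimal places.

32 km/h ÷ 3.6 = 8.8889 m/s.
a = μg = 0.77 × 9.8 = 7.546 m/s².
Braking time = v/a = 8.8889 / 7.546 = 1.178 s.

Braking time ≈ 1.18 s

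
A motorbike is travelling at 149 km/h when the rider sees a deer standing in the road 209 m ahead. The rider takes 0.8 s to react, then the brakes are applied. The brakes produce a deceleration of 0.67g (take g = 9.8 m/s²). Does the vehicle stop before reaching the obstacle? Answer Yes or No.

149 km/h ÷ 3.6 = 41.3889 m/s.
a = 0.67 × 9.8 = 6.566 m/s².
Reaction distance = 41.3889 × 0.8 = 33.111 m.
Braking distance = v²/(2a) = 1713.041 / 13.132 = 130.448 m.
Total stopping distance = 33.111 + 130.448 = 163.559 m, vs 209 m available — it stops with 209 − 163.559 = 45.441 m to spare.

Yes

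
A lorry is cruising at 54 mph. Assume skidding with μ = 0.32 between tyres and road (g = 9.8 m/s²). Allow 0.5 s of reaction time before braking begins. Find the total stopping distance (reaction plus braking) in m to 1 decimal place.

Total stopping distance ≈ 105.0 m

54 mph × 0.44704 = 24.1402 m/s.
a = μg = 0.32 × 9.8 = 3.136 m/s².
Reaction distance = v·t_r = 24.1402 × 0.5 = 12.070 m.
Braking distance = v²/(2a) = 24.1402² / (2 × 3.136) = 582.749 / 6.272 = 92.913 m.
Total = 12.070 + 92.913 = 104.983 m.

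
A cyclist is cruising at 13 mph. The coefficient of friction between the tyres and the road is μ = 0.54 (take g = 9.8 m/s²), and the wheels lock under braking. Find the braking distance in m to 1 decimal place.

Braking distance ≈ 3.2 m

13 mph × 0.44704 = 5.8115 m/s.
a = μg = 0.54 × 9.8 = 5.292 m/s².
Braking distance = v²/(2a) = 5.8115² / (2 × 5.292) = 33.774 / 10.584 = 3.191 m.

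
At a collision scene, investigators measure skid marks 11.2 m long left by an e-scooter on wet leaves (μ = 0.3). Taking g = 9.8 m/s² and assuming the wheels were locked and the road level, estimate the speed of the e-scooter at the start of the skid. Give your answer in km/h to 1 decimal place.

Deceleration a = μg = 0.3 × 9.8 = 2.940 m/s².
v = √(2a·d) = √(2 × 2.940 × 11.2) = √65.856 = 8.1152 m/s.
= 8.1152 × 3.6 = 29.215 km/h.

Initial speed ≈ 29.2 km/h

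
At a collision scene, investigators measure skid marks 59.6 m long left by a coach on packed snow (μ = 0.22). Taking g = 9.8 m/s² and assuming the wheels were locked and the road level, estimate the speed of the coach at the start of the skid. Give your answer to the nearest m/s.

Deceleration a = μg = 0.22 × 9.8 = 2.156 m/s².
v = √(2a·d) = √(2 × 2.156 × 59.6) = √256.995 = 16.0311 m/s.

Initial speed ≈ 16 m/s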